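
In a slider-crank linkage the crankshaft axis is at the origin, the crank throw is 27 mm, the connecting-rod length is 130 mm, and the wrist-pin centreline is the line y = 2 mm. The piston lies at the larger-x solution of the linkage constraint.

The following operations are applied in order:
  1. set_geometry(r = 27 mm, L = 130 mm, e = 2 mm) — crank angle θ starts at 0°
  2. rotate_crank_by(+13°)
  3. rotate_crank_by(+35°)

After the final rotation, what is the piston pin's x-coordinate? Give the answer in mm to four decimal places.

146.8053

set_geometry: r = 27 mm, L = 130 mm, e = 2 mm; θ ← 0°
rotate_crank_by(+13°): θ ← 0° +13° = 13°
rotate_crank_by(+35°): θ ← 13° +35° = 48°
crank pin P = (r cos θ, r sin θ) = (18.066526, 20.064910)
h = r sin θ − e = 20.064910 − 2 = 18.064910
x = r cos θ + √(L² − h²) = 18.066526 + √(16900.0 − 326.3410) = 18.066526 + 128.738724 = 146.805250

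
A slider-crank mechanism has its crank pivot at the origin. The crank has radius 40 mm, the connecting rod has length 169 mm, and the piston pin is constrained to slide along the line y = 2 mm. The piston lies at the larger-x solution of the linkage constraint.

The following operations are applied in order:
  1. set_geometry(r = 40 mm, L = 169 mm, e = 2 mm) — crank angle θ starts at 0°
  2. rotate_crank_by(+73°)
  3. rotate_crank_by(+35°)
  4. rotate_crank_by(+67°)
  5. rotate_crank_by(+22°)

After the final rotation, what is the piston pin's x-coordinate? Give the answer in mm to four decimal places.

set_geometry: r = 40 mm, L = 169 mm, e = 2 mm; θ ← 0°
rotate_crank_by(+73°): θ ← 0° +73° = 73°
rotate_crank_by(+35°): θ ← 73° +35° = 108°
rotate_crank_by(+67°): θ ← 108° +67° = 175°
rotate_crank_by(+22°): θ ← 175° +22° = 197°
crank pin P = (r cos θ, r sin θ) = (-38.252190, -11.694868)
h = r sin θ − e = -11.694868 − 2 = -13.694868
x = r cos θ + √(L² − h²) = -38.252190 + √(28561.0 − 187.5494) = -38.252190 + 168.444206 = 130.192016

130.1920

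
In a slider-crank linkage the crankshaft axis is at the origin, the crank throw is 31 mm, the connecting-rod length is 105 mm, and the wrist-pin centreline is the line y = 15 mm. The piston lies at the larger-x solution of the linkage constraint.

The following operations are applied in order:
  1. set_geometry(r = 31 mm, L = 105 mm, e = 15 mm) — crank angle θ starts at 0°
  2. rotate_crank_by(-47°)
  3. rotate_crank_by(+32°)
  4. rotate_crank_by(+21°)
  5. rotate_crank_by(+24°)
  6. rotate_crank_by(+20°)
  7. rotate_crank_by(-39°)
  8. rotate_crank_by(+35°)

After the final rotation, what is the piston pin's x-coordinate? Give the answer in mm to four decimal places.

126.2804

set_geometry: r = 31 mm, L = 105 mm, e = 15 mm; θ ← 0°
rotate_crank_by(-47°): θ ← 0° -47° = -47°
rotate_crank_by(+32°): θ ← -47° +32° = -15°
rotate_crank_by(+21°): θ ← -15° +21° = 6°
rotate_crank_by(+24°): θ ← 6° +24° = 30°
rotate_crank_by(+20°): θ ← 30° +20° = 50°
rotate_crank_by(-39°): θ ← 50° -39° = 11°
rotate_crank_by(+35°): θ ← 11° +35° = 46°
crank pin P = (r cos θ, r sin θ) = (21.534409, 22.299534)
h = r sin θ − e = 22.299534 − 15 = 7.299534
x = r cos θ + √(L² − h²) = 21.534409 + √(11025.0 − 53.2832) = 21.534409 + 104.745963 = 126.280373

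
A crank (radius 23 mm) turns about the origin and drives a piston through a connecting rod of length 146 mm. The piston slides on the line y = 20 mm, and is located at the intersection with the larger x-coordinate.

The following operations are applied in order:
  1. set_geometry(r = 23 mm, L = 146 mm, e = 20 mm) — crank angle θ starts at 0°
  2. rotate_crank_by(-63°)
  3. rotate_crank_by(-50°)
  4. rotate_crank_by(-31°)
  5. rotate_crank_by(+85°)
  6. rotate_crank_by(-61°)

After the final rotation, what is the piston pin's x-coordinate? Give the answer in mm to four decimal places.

set_geometry: r = 23 mm, L = 146 mm, e = 20 mm; θ ← 0°
rotate_crank_by(-63°): θ ← 0° -63° = -63°
rotate_crank_by(-50°): θ ← -63° -50° = -113°
rotate_crank_by(-31°): θ ← -113° -31° = -144°
rotate_crank_by(+85°): θ ← -144° +85° = -59°
rotate_crank_by(-61°): θ ← -59° -61° = -120°
crank pin P = (r cos θ, r sin θ) = (-11.500000, -19.918584)
h = r sin θ − e = -19.918584 − 20 = -39.918584
x = r cos θ + √(L² − h²) = -11.500000 + √(21316.0 − 1593.4934) = -11.500000 + 140.436842 = 128.936842

128.9368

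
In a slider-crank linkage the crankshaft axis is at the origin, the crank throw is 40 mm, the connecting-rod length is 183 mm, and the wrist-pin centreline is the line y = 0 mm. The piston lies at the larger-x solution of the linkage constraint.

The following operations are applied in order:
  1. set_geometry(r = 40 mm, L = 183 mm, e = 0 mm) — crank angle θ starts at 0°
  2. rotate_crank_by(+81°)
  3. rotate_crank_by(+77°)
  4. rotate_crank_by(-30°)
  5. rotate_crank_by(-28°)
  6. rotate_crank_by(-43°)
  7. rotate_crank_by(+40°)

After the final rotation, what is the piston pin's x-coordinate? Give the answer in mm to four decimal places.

173.7667

set_geometry: r = 40 mm, L = 183 mm, e = 0 mm; θ ← 0°
rotate_crank_by(+81°): θ ← 0° +81° = 81°
rotate_crank_by(+77°): θ ← 81° +77° = 158°
rotate_crank_by(-30°): θ ← 158° -30° = 128°
rotate_crank_by(-28°): θ ← 128° -28° = 100°
rotate_crank_by(-43°): θ ← 100° -43° = 57°
rotate_crank_by(+40°): θ ← 57° +40° = 97°
crank pin P = (r cos θ, r sin θ) = (-4.874774, 39.701846)
h = r sin θ − e = 39.701846 − 0 = 39.701846
x = r cos θ + √(L² − h²) = -4.874774 + √(33489.0 − 1576.2366) = -4.874774 + 178.641438 = 173.766664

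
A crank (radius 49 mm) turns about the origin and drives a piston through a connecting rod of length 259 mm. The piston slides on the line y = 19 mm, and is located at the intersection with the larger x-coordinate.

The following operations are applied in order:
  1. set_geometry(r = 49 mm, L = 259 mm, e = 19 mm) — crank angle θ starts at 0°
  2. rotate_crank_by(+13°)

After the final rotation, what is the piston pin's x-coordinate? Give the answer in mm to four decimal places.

306.6212

set_geometry: r = 49 mm, L = 259 mm, e = 19 mm; θ ← 0°
rotate_crank_by(+13°): θ ← 0° +13° = 13°
crank pin P = (r cos θ, r sin θ) = (47.744133, 11.022602)
h = r sin θ − e = 11.022602 − 19 = -7.977398
x = r cos θ + √(L² − h²) = 47.744133 + √(67081.0 − 63.6389) = 47.744133 + 258.877116 = 306.621249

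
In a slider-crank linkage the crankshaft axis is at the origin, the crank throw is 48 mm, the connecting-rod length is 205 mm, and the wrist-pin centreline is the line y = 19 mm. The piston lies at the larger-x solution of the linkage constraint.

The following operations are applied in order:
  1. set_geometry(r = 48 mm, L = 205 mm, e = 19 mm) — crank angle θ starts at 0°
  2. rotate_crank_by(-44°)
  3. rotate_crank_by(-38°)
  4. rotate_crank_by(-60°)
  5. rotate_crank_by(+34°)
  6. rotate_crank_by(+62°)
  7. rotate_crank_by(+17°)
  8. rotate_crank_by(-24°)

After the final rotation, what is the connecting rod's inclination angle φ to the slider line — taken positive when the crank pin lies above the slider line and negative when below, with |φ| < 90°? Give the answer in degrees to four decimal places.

-16.2411

set_geometry: r = 48 mm, L = 205 mm, e = 19 mm; θ ← 0°
rotate_crank_by(-44°): θ ← 0° -44° = -44°
rotate_crank_by(-38°): θ ← -44° -38° = -82°
rotate_crank_by(-60°): θ ← -82° -60° = -142°
rotate_crank_by(+34°): θ ← -142° +34° = -108°
rotate_crank_by(+62°): θ ← -108° +62° = -46°
rotate_crank_by(+17°): θ ← -46° +17° = -29°
rotate_crank_by(-24°): θ ← -29° -24° = -53°
crank pin P = (r cos θ, r sin θ) = (28.887121, -38.334504)
h = r sin θ − e = -38.334504 − 19 = -57.334504
sin φ = h / L = -57.334504 / 205 = -0.27968051
φ = arcsin(-0.27968051) = -16.241137°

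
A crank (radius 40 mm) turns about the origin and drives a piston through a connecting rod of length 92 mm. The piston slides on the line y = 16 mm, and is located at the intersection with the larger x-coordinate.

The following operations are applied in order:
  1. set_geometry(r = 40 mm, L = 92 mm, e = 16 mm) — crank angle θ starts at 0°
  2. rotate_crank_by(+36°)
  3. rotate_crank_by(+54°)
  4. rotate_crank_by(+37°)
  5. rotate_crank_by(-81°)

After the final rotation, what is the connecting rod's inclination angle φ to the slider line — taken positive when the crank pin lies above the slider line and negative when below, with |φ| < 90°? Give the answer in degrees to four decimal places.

7.9809

set_geometry: r = 40 mm, L = 92 mm, e = 16 mm; θ ← 0°
rotate_crank_by(+36°): θ ← 0° +36° = 36°
rotate_crank_by(+54°): θ ← 36° +54° = 90°
rotate_crank_by(+37°): θ ← 90° +37° = 127°
rotate_crank_by(-81°): θ ← 127° -81° = 46°
crank pin P = (r cos θ, r sin θ) = (27.786335, 28.773592)
h = r sin θ − e = 28.773592 − 16 = 12.773592
sin φ = h / L = 12.773592 / 92 = 0.13884339
φ = arcsin(0.13884339) = 7.980924°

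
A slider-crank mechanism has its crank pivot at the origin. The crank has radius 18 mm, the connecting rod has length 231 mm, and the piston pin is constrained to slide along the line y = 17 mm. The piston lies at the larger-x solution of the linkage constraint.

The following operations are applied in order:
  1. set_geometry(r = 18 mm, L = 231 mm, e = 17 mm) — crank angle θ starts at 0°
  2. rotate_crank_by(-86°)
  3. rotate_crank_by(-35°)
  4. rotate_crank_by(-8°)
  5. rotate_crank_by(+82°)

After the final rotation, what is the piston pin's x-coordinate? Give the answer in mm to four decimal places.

241.2980

set_geometry: r = 18 mm, L = 231 mm, e = 17 mm; θ ← 0°
rotate_crank_by(-86°): θ ← 0° -86° = -86°
rotate_crank_by(-35°): θ ← -86° -35° = -121°
rotate_crank_by(-8°): θ ← -121° -8° = -129°
rotate_crank_by(+82°): θ ← -129° +82° = -47°
crank pin P = (r cos θ, r sin θ) = (12.275970, -13.164367)
h = r sin θ − e = -13.164367 − 17 = -30.164367
x = r cos θ + √(L² − h²) = 12.275970 + √(53361.0 − 909.8890) = 12.275970 + 229.022075 = 241.298046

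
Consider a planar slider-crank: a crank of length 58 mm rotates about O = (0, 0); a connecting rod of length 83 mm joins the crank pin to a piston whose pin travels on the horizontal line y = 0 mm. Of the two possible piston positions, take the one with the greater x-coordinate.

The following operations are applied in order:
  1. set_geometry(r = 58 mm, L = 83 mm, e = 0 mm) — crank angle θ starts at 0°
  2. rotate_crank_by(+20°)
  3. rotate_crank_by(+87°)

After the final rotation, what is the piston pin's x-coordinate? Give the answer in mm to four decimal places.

44.7884

set_geometry: r = 58 mm, L = 83 mm, e = 0 mm; θ ← 0°
rotate_crank_by(+20°): θ ← 0° +20° = 20°
rotate_crank_by(+87°): θ ← 20° +87° = 107°
crank pin P = (r cos θ, r sin θ) = (-16.957559, 55.465676)
h = r sin θ − e = 55.465676 − 0 = 55.465676
x = r cos θ + √(L² − h²) = -16.957559 + √(6889.0 − 3076.4412) = -16.957559 + 61.745921 = 44.788362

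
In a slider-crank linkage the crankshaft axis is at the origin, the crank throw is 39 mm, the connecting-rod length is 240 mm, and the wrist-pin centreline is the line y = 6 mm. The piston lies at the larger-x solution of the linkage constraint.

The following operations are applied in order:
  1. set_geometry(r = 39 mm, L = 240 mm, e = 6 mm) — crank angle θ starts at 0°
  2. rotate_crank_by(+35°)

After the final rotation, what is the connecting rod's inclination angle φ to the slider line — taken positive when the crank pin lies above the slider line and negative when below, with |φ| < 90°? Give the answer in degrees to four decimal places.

3.9110

set_geometry: r = 39 mm, L = 240 mm, e = 6 mm; θ ← 0°
rotate_crank_by(+35°): θ ← 0° +35° = 35°
crank pin P = (r cos θ, r sin θ) = (31.946930, 22.369481)
h = r sin θ − e = 22.369481 − 6 = 16.369481
sin φ = h / L = 16.369481 / 240 = 0.06820617
φ = arcsin(0.06820617) = 3.910962°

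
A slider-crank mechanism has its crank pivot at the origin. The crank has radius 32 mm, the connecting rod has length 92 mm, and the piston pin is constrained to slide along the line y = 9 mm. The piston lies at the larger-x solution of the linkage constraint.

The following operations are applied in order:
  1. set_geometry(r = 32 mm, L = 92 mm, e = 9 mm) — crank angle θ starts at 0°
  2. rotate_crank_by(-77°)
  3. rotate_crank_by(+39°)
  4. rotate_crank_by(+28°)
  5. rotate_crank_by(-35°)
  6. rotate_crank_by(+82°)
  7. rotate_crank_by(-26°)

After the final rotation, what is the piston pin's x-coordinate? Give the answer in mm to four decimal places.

123.3665

set_geometry: r = 32 mm, L = 92 mm, e = 9 mm; θ ← 0°
rotate_crank_by(-77°): θ ← 0° -77° = -77°
rotate_crank_by(+39°): θ ← -77° +39° = -38°
rotate_crank_by(+28°): θ ← -38° +28° = -10°
rotate_crank_by(-35°): θ ← -10° -35° = -45°
rotate_crank_by(+82°): θ ← -45° +82° = 37°
rotate_crank_by(-26°): θ ← 37° -26° = 11°
crank pin P = (r cos θ, r sin θ) = (31.412070, 6.105888)
h = r sin θ − e = 6.105888 − 9 = -2.894112
x = r cos θ + √(L² − h²) = 31.412070 + √(8464.0 − 8.3759) = 31.412070 + 91.954468 = 123.366537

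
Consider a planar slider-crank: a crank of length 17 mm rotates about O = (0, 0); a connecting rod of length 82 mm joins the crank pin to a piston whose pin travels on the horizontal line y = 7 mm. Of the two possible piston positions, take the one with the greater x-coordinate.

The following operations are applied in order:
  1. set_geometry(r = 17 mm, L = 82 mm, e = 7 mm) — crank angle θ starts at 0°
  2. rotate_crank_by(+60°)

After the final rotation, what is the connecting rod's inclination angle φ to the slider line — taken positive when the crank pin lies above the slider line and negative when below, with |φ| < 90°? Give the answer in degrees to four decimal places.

5.4039

set_geometry: r = 17 mm, L = 82 mm, e = 7 mm; θ ← 0°
rotate_crank_by(+60°): θ ← 0° +60° = 60°
crank pin P = (r cos θ, r sin θ) = (8.500000, 14.722432)
h = r sin θ − e = 14.722432 − 7 = 7.722432
sin φ = h / L = 7.722432 / 82 = 0.09417600
φ = arcsin(0.09417600) = 5.403895°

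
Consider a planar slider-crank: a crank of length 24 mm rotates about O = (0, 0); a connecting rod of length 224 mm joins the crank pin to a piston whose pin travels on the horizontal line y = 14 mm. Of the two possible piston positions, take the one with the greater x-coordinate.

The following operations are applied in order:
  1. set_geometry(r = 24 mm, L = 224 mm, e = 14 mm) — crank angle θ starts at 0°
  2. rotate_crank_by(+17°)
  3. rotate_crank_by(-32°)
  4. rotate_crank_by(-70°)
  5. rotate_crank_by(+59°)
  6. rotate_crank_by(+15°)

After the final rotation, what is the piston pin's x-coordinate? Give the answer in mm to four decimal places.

246.7872

set_geometry: r = 24 mm, L = 224 mm, e = 14 mm; θ ← 0°
rotate_crank_by(+17°): θ ← 0° +17° = 17°
rotate_crank_by(-32°): θ ← 17° -32° = -15°
rotate_crank_by(-70°): θ ← -15° -70° = -85°
rotate_crank_by(+59°): θ ← -85° +59° = -26°
rotate_crank_by(+15°): θ ← -26° +15° = -11°
crank pin P = (r cos θ, r sin θ) = (23.559052, -4.579416)
h = r sin θ − e = -4.579416 − 14 = -18.579416
x = r cos θ + √(L² − h²) = 23.559052 + √(50176.0 − 345.1947) = 23.559052 + 223.228146 = 246.787199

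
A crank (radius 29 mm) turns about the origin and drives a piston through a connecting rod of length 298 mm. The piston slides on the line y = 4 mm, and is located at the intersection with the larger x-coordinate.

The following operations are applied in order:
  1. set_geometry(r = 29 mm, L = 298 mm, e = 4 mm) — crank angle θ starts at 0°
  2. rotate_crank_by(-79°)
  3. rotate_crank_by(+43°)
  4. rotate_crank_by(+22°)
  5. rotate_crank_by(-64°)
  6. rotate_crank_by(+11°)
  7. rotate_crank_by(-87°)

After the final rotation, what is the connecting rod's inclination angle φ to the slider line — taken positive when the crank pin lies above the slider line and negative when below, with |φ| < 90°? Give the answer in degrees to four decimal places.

set_geometry: r = 29 mm, L = 298 mm, e = 4 mm; θ ← 0°
rotate_crank_by(-79°): θ ← 0° -79° = -79°
rotate_crank_by(+43°): θ ← -79° +43° = -36°
rotate_crank_by(+22°): θ ← -36° +22° = -14°
rotate_crank_by(-64°): θ ← -14° -64° = -78°
rotate_crank_by(+11°): θ ← -78° +11° = -67°
rotate_crank_by(-87°): θ ← -67° -87° = -154°
crank pin P = (r cos θ, r sin θ) = (-26.065027, -12.712763)
h = r sin θ − e = -12.712763 − 4 = -16.712763
sin φ = h / L = -16.712763 / 298 = -0.05608310
φ = arcsin(-0.05608310) = -3.215012°

-3.2150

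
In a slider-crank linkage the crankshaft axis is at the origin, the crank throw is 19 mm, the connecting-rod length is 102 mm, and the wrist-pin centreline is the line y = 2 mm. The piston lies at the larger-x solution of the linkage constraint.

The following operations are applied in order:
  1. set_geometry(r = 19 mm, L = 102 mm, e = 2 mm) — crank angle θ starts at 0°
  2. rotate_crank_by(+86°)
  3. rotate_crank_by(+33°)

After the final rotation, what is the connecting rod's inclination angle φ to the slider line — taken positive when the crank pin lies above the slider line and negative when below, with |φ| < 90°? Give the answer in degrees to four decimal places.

8.2395

set_geometry: r = 19 mm, L = 102 mm, e = 2 mm; θ ← 0°
rotate_crank_by(+86°): θ ← 0° +86° = 86°
rotate_crank_by(+33°): θ ← 86° +33° = 119°
crank pin P = (r cos θ, r sin θ) = (-9.211383, 16.617774)
h = r sin θ − e = 16.617774 − 2 = 14.617774
sin φ = h / L = 14.617774 / 102 = 0.14331151
φ = arcsin(0.14331151) = 8.239515°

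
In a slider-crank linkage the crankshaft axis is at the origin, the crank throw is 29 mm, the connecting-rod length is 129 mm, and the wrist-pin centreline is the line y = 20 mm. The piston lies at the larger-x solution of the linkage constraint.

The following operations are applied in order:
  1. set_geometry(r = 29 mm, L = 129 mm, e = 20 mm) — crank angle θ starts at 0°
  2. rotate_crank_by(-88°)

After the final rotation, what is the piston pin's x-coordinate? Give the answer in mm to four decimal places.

set_geometry: r = 29 mm, L = 129 mm, e = 20 mm; θ ← 0°
rotate_crank_by(-88°): θ ← 0° -88° = -88°
crank pin P = (r cos θ, r sin θ) = (1.012085, -28.982334)
h = r sin θ − e = -28.982334 − 20 = -48.982334
x = r cos θ + √(L² − h²) = 1.012085 + √(16641.0 − 2399.2690) = 1.012085 + 119.338724 = 120.350809

120.3508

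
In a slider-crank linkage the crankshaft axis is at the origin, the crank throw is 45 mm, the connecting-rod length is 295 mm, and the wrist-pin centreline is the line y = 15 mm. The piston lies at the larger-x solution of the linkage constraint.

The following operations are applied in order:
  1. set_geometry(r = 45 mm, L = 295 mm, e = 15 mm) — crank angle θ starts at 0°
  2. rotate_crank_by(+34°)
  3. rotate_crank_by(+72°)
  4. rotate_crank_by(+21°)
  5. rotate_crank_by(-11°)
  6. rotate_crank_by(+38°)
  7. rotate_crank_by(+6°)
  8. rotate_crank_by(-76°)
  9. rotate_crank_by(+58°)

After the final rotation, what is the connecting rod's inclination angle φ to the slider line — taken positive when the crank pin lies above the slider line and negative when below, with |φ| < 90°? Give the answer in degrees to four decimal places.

set_geometry: r = 45 mm, L = 295 mm, e = 15 mm; θ ← 0°
rotate_crank_by(+34°): θ ← 0° +34° = 34°
rotate_crank_by(+72°): θ ← 34° +72° = 106°
rotate_crank_by(+21°): θ ← 106° +21° = 127°
rotate_crank_by(-11°): θ ← 127° -11° = 116°
rotate_crank_by(+38°): θ ← 116° +38° = 154°
rotate_crank_by(+6°): θ ← 154° +6° = 160°
rotate_crank_by(-76°): θ ← 160° -76° = 84°
rotate_crank_by(+58°): θ ← 84° +58° = 142°
crank pin P = (r cos θ, r sin θ) = (-35.460484, 27.704766)
h = r sin θ − e = 27.704766 − 15 = 12.704766
sin φ = h / L = 12.704766 / 295 = 0.04306700
φ = arcsin(0.04306700) = 2.468321°

2.4683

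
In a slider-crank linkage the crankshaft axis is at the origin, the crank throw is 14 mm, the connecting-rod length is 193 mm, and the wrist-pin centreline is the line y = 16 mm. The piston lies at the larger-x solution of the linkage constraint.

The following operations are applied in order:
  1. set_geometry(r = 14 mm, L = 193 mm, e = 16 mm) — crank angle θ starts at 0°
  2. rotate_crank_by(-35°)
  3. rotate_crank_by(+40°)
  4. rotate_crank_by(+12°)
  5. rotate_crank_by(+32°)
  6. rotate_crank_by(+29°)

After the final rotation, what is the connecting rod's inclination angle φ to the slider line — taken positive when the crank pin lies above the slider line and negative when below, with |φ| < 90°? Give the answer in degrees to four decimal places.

set_geometry: r = 14 mm, L = 193 mm, e = 16 mm; θ ← 0°
rotate_crank_by(-35°): θ ← 0° -35° = -35°
rotate_crank_by(+40°): θ ← -35° +40° = 5°
rotate_crank_by(+12°): θ ← 5° +12° = 17°
rotate_crank_by(+32°): θ ← 17° +32° = 49°
rotate_crank_by(+29°): θ ← 49° +29° = 78°
crank pin P = (r cos θ, r sin θ) = (2.910764, 13.694066)
h = r sin θ − e = 13.694066 − 16 = -2.305934
sin φ = h / L = -2.305934 / 193 = -0.01194784
φ = arcsin(-0.01194784) = -0.684577°

-0.6846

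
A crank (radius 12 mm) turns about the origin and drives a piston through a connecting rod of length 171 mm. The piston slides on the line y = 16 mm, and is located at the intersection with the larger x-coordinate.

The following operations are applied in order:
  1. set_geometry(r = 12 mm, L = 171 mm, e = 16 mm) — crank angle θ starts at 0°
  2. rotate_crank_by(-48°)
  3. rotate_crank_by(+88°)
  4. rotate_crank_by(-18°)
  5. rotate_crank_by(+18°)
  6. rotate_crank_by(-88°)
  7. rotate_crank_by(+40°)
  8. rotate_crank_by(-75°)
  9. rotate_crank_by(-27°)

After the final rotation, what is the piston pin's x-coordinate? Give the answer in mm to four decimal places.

set_geometry: r = 12 mm, L = 171 mm, e = 16 mm; θ ← 0°
rotate_crank_by(-48°): θ ← 0° -48° = -48°
rotate_crank_by(+88°): θ ← -48° +88° = 40°
rotate_crank_by(-18°): θ ← 40° -18° = 22°
rotate_crank_by(+18°): θ ← 22° +18° = 40°
rotate_crank_by(-88°): θ ← 40° -88° = -48°
rotate_crank_by(+40°): θ ← -48° +40° = -8°
rotate_crank_by(-75°): θ ← -8° -75° = -83°
rotate_crank_by(-27°): θ ← -83° -27° = -110°
crank pin P = (r cos θ, r sin θ) = (-4.104242, -11.276311)
h = r sin θ − e = -11.276311 − 16 = -27.276311
x = r cos θ + √(L² − h²) = -4.104242 + √(29241.0 − 743.9972) = -4.104242 + 168.810553 = 164.706311

164.7063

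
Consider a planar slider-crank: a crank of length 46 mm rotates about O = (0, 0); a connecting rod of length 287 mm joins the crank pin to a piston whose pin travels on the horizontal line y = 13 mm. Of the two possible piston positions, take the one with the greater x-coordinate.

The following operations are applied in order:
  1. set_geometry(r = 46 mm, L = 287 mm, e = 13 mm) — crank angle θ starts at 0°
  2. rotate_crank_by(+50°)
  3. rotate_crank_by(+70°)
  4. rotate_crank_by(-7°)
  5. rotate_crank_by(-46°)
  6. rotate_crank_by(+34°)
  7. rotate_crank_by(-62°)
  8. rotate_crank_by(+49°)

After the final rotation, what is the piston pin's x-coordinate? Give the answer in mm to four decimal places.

286.7051

set_geometry: r = 46 mm, L = 287 mm, e = 13 mm; θ ← 0°
rotate_crank_by(+50°): θ ← 0° +50° = 50°
rotate_crank_by(+70°): θ ← 50° +70° = 120°
rotate_crank_by(-7°): θ ← 120° -7° = 113°
rotate_crank_by(-46°): θ ← 113° -46° = 67°
rotate_crank_by(+34°): θ ← 67° +34° = 101°
rotate_crank_by(-62°): θ ← 101° -62° = 39°
rotate_crank_by(+49°): θ ← 39° +49° = 88°
crank pin P = (r cos θ, r sin θ) = (1.605377, 45.971978)
h = r sin θ − e = 45.971978 − 13 = 32.971978
x = r cos θ + √(L² − h²) = 1.605377 + √(82369.0 − 1087.1513) = 1.605377 + 285.099717 = 286.705094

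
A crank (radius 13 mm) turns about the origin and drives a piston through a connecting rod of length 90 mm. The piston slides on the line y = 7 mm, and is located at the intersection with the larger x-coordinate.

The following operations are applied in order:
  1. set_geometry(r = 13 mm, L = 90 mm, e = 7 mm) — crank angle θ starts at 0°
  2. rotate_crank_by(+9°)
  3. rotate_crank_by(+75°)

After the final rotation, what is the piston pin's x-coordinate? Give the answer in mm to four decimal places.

91.1634

set_geometry: r = 13 mm, L = 90 mm, e = 7 mm; θ ← 0°
rotate_crank_by(+9°): θ ← 0° +9° = 9°
rotate_crank_by(+75°): θ ← 9° +75° = 84°
crank pin P = (r cos θ, r sin θ) = (1.358870, 12.928785)
h = r sin θ − e = 12.928785 − 7 = 5.928785
x = r cos θ + √(L² − h²) = 1.358870 + √(8100.0 − 35.1505) = 1.358870 + 89.804507 = 91.163377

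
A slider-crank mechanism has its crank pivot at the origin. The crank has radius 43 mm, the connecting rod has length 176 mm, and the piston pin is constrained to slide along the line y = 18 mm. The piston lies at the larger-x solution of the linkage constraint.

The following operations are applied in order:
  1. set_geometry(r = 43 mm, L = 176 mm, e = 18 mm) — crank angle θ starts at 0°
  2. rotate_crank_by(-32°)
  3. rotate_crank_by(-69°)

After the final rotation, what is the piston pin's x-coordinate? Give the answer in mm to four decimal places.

set_geometry: r = 43 mm, L = 176 mm, e = 18 mm; θ ← 0°
rotate_crank_by(-32°): θ ← 0° -32° = -32°
rotate_crank_by(-69°): θ ← -32° -69° = -101°
crank pin P = (r cos θ, r sin θ) = (-8.204787, -42.209969)
h = r sin θ − e = -42.209969 − 18 = -60.209969
x = r cos θ + √(L² − h²) = -8.204787 + √(30976.0 − 3625.2404) = -8.204787 + 165.380651 = 157.175864

157.1759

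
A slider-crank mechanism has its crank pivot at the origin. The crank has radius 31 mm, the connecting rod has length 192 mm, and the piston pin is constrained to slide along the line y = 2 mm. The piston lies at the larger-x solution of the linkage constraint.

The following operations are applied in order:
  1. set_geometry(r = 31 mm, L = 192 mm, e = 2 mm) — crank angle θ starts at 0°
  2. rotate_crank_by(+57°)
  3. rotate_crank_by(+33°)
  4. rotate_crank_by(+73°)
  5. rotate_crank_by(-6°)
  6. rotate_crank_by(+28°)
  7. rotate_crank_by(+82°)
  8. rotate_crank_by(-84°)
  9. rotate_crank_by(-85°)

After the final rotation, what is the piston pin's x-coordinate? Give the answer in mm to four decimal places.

185.5287

set_geometry: r = 31 mm, L = 192 mm, e = 2 mm; θ ← 0°
rotate_crank_by(+57°): θ ← 0° +57° = 57°
rotate_crank_by(+33°): θ ← 57° +33° = 90°
rotate_crank_by(+73°): θ ← 90° +73° = 163°
rotate_crank_by(-6°): θ ← 163° -6° = 157°
rotate_crank_by(+28°): θ ← 157° +28° = 185°
rotate_crank_by(+82°): θ ← 185° +82° = 267°
rotate_crank_by(-84°): θ ← 267° -84° = 183°
rotate_crank_by(-85°): θ ← 183° -85° = 98°
crank pin P = (r cos θ, r sin θ) = (-4.314366, 30.698310)
h = r sin θ − e = 30.698310 − 2 = 28.698310
x = r cos θ + √(L² − h²) = -4.314366 + √(36864.0 − 823.5930) = -4.314366 + 189.843112 = 185.528745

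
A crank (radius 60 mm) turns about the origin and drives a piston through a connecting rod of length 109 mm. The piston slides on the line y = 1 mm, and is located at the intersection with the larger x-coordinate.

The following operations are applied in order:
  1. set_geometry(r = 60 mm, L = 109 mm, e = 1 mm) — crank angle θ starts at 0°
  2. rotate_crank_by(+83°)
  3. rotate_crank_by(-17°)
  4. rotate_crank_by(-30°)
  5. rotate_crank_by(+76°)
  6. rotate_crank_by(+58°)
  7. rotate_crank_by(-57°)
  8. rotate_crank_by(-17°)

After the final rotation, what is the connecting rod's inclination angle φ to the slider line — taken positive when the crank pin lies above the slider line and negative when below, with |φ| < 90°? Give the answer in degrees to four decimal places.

set_geometry: r = 60 mm, L = 109 mm, e = 1 mm; θ ← 0°
rotate_crank_by(+83°): θ ← 0° +83° = 83°
rotate_crank_by(-17°): θ ← 83° -17° = 66°
rotate_crank_by(-30°): θ ← 66° -30° = 36°
rotate_crank_by(+76°): θ ← 36° +76° = 112°
rotate_crank_by(+58°): θ ← 112° +58° = 170°
rotate_crank_by(-57°): θ ← 170° -57° = 113°
rotate_crank_by(-17°): θ ← 113° -17° = 96°
crank pin P = (r cos θ, r sin θ) = (-6.271708, 59.671314)
h = r sin θ − e = 59.671314 − 1 = 58.671314
sin φ = h / L = 58.671314 / 109 = 0.53826893
φ = arcsin(0.53826893) = 32.565875°

32.5659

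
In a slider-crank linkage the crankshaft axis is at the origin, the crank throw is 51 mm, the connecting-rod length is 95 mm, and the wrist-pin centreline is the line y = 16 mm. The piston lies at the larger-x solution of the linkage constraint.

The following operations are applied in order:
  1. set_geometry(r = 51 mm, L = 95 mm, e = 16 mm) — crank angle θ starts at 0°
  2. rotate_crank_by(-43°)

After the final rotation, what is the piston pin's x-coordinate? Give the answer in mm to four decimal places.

set_geometry: r = 51 mm, L = 95 mm, e = 16 mm; θ ← 0°
rotate_crank_by(-43°): θ ← 0° -43° = -43°
crank pin P = (r cos θ, r sin θ) = (37.299039, -34.781916)
h = r sin θ − e = -34.781916 − 16 = -50.781916
x = r cos θ + √(L² − h²) = 37.299039 + √(9025.0 − 2578.8030) = 37.299039 + 80.288212 = 117.587251

117.5873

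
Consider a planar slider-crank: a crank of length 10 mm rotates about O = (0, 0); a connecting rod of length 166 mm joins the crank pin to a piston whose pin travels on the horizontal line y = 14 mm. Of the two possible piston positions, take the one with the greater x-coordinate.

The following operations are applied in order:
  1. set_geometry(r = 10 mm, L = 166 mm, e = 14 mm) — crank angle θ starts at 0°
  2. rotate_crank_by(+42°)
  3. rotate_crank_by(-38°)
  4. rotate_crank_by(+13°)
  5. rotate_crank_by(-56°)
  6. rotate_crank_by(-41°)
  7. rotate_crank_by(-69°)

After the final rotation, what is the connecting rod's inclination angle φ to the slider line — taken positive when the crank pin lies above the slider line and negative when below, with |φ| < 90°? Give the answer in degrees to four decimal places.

set_geometry: r = 10 mm, L = 166 mm, e = 14 mm; θ ← 0°
rotate_crank_by(+42°): θ ← 0° +42° = 42°
rotate_crank_by(-38°): θ ← 42° -38° = 4°
rotate_crank_by(+13°): θ ← 4° +13° = 17°
rotate_crank_by(-56°): θ ← 17° -56° = -39°
rotate_crank_by(-41°): θ ← -39° -41° = -80°
rotate_crank_by(-69°): θ ← -80° -69° = -149°
crank pin P = (r cos θ, r sin θ) = (-8.571673, -5.150381)
h = r sin θ − e = -5.150381 − 14 = -19.150381
sin φ = h / L = -19.150381 / 166 = -0.11536374
φ = arcsin(-0.11536374) = -6.624605°

-6.6246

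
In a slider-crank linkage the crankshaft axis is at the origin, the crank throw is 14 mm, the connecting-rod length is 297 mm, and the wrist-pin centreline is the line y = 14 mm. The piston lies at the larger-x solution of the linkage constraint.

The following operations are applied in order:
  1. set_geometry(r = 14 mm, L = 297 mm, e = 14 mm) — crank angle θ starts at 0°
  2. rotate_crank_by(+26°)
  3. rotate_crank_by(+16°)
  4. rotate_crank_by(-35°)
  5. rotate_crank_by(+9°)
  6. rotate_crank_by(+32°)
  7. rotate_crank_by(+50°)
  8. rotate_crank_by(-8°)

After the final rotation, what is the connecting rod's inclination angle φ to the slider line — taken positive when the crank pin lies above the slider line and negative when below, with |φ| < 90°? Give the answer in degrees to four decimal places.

0.0000

set_geometry: r = 14 mm, L = 297 mm, e = 14 mm; θ ← 0°
rotate_crank_by(+26°): θ ← 0° +26° = 26°
rotate_crank_by(+16°): θ ← 26° +16° = 42°
rotate_crank_by(-35°): θ ← 42° -35° = 7°
rotate_crank_by(+9°): θ ← 7° +9° = 16°
rotate_crank_by(+32°): θ ← 16° +32° = 48°
rotate_crank_by(+50°): θ ← 48° +50° = 98°
rotate_crank_by(-8°): θ ← 98° -8° = 90°
crank pin P = (r cos θ, r sin θ) = (0.000000, 14.000000)
h = r sin θ − e = 14.000000 − 14 = 0.000000
sin φ = h / L = 0.000000 / 297 = 0.00000000
φ = arcsin(0.00000000) = 0.000000°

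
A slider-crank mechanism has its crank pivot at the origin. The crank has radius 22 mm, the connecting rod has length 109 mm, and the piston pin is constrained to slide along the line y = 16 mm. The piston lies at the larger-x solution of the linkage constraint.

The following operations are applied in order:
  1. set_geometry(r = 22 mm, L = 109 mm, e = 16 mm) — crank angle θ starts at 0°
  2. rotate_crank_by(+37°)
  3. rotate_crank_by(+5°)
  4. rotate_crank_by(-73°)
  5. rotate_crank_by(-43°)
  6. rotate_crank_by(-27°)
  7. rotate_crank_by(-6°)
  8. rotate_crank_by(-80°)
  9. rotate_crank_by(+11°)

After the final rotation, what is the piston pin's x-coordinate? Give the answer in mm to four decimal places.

85.6340

set_geometry: r = 22 mm, L = 109 mm, e = 16 mm; θ ← 0°
rotate_crank_by(+37°): θ ← 0° +37° = 37°
rotate_crank_by(+5°): θ ← 37° +5° = 42°
rotate_crank_by(-73°): θ ← 42° -73° = -31°
rotate_crank_by(-43°): θ ← -31° -43° = -74°
rotate_crank_by(-27°): θ ← -74° -27° = -101°
rotate_crank_by(-6°): θ ← -101° -6° = -107°
rotate_crank_by(-80°): θ ← -107° -80° = -187°
rotate_crank_by(+11°): θ ← -187° +11° = -176°
crank pin P = (r cos θ, r sin θ) = (-21.946409, -1.534642)
h = r sin θ − e = -1.534642 − 16 = -17.534642
x = r cos θ + √(L² − h²) = -21.946409 + √(11881.0 − 307.4637) = -21.946409 + 107.580371 = 85.633962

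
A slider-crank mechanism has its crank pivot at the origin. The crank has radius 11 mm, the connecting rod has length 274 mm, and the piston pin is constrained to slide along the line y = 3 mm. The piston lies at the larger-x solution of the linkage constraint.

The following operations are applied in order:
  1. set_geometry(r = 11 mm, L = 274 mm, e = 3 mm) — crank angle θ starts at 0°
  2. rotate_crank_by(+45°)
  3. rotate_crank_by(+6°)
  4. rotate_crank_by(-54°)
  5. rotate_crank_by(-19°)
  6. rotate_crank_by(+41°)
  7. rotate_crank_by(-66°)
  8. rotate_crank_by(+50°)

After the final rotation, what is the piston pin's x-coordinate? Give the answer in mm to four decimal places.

284.9742

set_geometry: r = 11 mm, L = 274 mm, e = 3 mm; θ ← 0°
rotate_crank_by(+45°): θ ← 0° +45° = 45°
rotate_crank_by(+6°): θ ← 45° +6° = 51°
rotate_crank_by(-54°): θ ← 51° -54° = -3°
rotate_crank_by(-19°): θ ← -3° -19° = -22°
rotate_crank_by(+41°): θ ← -22° +41° = 19°
rotate_crank_by(-66°): θ ← 19° -66° = -47°
rotate_crank_by(+50°): θ ← -47° +50° = 3°
crank pin P = (r cos θ, r sin θ) = (10.984925, 0.575696)
h = r sin θ − e = 0.575696 − 3 = -2.424304
x = r cos θ + √(L² − h²) = 10.984925 + √(75076.0 − 5.8773) = 10.984925 + 273.989275 = 284.974200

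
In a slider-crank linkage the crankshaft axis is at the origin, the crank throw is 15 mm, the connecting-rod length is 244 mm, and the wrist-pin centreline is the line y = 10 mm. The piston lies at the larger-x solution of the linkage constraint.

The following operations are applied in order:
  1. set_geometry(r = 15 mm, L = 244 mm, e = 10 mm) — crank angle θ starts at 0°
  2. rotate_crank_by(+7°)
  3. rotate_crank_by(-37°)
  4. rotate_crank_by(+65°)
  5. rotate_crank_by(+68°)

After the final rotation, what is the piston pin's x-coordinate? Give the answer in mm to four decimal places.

set_geometry: r = 15 mm, L = 244 mm, e = 10 mm; θ ← 0°
rotate_crank_by(+7°): θ ← 0° +7° = 7°
rotate_crank_by(-37°): θ ← 7° -37° = -30°
rotate_crank_by(+65°): θ ← -30° +65° = 35°
rotate_crank_by(+68°): θ ← 35° +68° = 103°
crank pin P = (r cos θ, r sin θ) = (-3.374266, 14.615551)
h = r sin θ − e = 14.615551 − 10 = 4.615551
x = r cos θ + √(L² − h²) = -3.374266 + √(59536.0 − 21.3033) = -3.374266 + 243.956342 = 240.582076

240.5821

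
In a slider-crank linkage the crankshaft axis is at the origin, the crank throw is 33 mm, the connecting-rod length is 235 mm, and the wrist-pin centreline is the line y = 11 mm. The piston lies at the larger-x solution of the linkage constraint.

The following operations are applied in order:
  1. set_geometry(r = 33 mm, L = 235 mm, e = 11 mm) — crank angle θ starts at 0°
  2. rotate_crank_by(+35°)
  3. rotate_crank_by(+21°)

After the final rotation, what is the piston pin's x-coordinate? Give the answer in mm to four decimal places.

252.8833

set_geometry: r = 33 mm, L = 235 mm, e = 11 mm; θ ← 0°
rotate_crank_by(+35°): θ ← 0° +35° = 35°
rotate_crank_by(+21°): θ ← 35° +21° = 56°
crank pin P = (r cos θ, r sin θ) = (18.453366, 27.358240)
h = r sin θ − e = 27.358240 − 11 = 16.358240
x = r cos θ + √(L² − h²) = 18.453366 + √(55225.0 − 267.5920) = 18.453366 + 234.429964 = 252.883330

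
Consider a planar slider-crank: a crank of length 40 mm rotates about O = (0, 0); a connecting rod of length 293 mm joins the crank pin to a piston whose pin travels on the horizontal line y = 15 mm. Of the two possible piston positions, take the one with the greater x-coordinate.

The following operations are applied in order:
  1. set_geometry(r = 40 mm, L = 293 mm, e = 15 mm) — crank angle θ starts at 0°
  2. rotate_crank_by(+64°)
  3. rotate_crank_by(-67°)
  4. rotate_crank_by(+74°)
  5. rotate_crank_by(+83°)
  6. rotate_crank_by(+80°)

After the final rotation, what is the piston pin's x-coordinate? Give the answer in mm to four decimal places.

265.6356

set_geometry: r = 40 mm, L = 293 mm, e = 15 mm; θ ← 0°
rotate_crank_by(+64°): θ ← 0° +64° = 64°
rotate_crank_by(-67°): θ ← 64° -67° = -3°
rotate_crank_by(+74°): θ ← -3° +74° = 71°
rotate_crank_by(+83°): θ ← 71° +83° = 154°
rotate_crank_by(+80°): θ ← 154° +80° = 234°
crank pin P = (r cos θ, r sin θ) = (-23.511410, -32.360680)
h = r sin θ − e = -32.360680 − 15 = -47.360680
x = r cos θ + √(L² − h²) = -23.511410 + √(85849.0 − 2243.0340) = -23.511410 + 289.146963 = 265.635553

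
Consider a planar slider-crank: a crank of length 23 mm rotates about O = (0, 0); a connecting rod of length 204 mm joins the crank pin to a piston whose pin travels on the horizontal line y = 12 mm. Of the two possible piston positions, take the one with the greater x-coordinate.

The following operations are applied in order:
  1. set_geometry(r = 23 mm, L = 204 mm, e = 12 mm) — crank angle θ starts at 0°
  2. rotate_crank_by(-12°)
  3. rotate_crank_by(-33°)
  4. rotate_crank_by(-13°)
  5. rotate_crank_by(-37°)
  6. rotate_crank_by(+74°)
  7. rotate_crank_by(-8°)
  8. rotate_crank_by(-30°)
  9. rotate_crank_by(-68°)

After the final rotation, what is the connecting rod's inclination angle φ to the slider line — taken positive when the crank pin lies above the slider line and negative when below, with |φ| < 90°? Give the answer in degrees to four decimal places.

set_geometry: r = 23 mm, L = 204 mm, e = 12 mm; θ ← 0°
rotate_crank_by(-12°): θ ← 0° -12° = -12°
rotate_crank_by(-33°): θ ← -12° -33° = -45°
rotate_crank_by(-13°): θ ← -45° -13° = -58°
rotate_crank_by(-37°): θ ← -58° -37° = -95°
rotate_crank_by(+74°): θ ← -95° +74° = -21°
rotate_crank_by(-8°): θ ← -21° -8° = -29°
rotate_crank_by(-30°): θ ← -29° -30° = -59°
rotate_crank_by(-68°): θ ← -59° -68° = -127°
crank pin P = (r cos θ, r sin θ) = (-13.841746, -18.368617)
h = r sin θ − e = -18.368617 − 12 = -30.368617
sin φ = h / L = -30.368617 / 204 = -0.14886577
φ = arcsin(-0.14886577) = -8.561202°

-8.5612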